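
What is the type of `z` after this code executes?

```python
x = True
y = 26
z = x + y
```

bool + int = int (bool is subclass of int)

int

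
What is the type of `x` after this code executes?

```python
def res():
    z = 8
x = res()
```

Function without return returns None

NoneType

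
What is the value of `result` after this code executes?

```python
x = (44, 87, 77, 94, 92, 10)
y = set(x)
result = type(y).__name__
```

x is tuple; y is set; result = 'set'

'set'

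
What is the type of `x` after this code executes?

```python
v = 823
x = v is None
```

'is' comparison returns bool

bool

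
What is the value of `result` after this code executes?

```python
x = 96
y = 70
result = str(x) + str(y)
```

x = 96; y = 70; result = '9670'

'9670'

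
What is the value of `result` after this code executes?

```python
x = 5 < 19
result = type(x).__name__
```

x is bool; result = 'bool'

'bool'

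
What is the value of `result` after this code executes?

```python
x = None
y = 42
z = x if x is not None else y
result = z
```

x = None; y = 42; z = 42; result = 42

42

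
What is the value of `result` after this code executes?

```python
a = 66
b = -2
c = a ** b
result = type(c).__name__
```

a is int; b is int; c is float; result = 'float'

'float'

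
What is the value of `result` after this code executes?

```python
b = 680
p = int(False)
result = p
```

b = 680; p = 0; result = 0

0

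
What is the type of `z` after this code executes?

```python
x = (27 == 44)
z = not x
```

'not' returns bool

bool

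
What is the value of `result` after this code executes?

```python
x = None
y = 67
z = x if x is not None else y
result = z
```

x = None; y = 67; z = 67; result = 67

67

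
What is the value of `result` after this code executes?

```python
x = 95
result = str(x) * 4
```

x = 95; result = '95959595'

'95959595'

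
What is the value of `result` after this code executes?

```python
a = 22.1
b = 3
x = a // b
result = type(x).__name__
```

a is float; b is int; x is float; result = 'float'

'float'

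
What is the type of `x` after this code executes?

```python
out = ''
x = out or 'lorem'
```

'or' returns first truthy value (str)

str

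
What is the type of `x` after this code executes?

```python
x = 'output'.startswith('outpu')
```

str.startswith() returns bool

bool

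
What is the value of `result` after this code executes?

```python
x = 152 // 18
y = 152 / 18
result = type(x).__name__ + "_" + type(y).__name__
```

x is int; y is float; result = 'int_float'

'int_float'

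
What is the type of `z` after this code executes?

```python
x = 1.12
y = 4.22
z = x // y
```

float // float = float

float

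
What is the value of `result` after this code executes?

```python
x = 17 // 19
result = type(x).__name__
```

x is int; result = 'int'

'int'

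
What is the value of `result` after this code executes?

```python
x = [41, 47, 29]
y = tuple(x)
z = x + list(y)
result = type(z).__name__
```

x is list; y is tuple; z is list; result = 'list'

'list'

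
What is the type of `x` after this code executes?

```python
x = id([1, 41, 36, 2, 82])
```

id() returns int

int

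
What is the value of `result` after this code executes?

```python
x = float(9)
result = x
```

x = 9.0; result = 9.0

9.0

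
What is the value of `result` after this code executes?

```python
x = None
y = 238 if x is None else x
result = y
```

x = None; y = 238; result = 238

238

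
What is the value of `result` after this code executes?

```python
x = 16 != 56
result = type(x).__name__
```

x is bool; result = 'bool'

'bool'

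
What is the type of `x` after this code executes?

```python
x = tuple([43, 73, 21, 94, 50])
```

tuple() constructor returns tuple

tuple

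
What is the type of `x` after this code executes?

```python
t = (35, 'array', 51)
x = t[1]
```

Index 1 of tuple is a str literal

str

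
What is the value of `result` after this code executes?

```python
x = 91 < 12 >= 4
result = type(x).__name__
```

x is bool; result = 'bool'

'bool'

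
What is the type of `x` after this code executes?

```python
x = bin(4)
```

bin() returns str representation

str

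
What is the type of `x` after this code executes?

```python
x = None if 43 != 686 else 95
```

43 != 686 is True, so the if branch is taken

NoneType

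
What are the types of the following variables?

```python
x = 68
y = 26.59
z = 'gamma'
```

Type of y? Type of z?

y is assigned a number with a decimal point, so it is a float; z is assigned a quoted string literal, so it is a str

float, str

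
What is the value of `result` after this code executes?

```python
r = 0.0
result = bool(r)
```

r = 0.0; result = False

False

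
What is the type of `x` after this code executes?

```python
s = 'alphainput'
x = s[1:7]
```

Slicing a str returns str

str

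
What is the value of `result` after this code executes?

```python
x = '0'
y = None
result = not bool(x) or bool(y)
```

x = '0'; y = None; result = False

False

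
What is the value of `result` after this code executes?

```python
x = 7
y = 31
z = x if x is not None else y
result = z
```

x = 7; y = 31; z = 7; result = 7

7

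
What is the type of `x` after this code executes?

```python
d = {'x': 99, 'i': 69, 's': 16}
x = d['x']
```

Accessing dict[str, int] with str key returns int

int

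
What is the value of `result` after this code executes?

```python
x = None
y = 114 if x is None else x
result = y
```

x = None; y = 114; result = 114

114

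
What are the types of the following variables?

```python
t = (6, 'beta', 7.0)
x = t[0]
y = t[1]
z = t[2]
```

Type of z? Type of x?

tuple[2] is float; tuple[0] is int

float, int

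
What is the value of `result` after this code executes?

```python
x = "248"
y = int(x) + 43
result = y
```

x = '248'; y = 291; result = 291

291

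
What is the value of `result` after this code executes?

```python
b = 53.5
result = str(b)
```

b = 53.5; result = '53.5'

'53.5'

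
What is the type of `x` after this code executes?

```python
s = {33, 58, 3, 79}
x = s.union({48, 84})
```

set.union() returns a new set

set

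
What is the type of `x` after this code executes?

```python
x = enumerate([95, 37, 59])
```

enumerate() returns an enumerate object

enumerate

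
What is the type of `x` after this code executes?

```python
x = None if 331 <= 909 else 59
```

331 <= 909 is True, so the if branch is taken

NoneType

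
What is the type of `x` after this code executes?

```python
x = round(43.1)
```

round() with no decimal places returns int

int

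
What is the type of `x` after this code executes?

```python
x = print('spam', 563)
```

print() returns None

NoneType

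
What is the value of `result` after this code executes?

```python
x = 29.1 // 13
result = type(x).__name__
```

x is float; result = 'float'

'float'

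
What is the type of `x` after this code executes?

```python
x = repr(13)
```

repr() returns str

str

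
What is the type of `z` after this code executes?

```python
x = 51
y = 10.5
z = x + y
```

int + float = float

float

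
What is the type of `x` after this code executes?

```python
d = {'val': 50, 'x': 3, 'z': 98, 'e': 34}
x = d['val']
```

Accessing dict[str, int] with str key returns int

int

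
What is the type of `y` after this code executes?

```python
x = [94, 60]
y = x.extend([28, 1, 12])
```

list.extend() returns None

NoneType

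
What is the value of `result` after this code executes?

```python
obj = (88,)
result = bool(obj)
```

obj = (88,); result = True

True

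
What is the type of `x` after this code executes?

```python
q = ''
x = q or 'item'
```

'or' returns first truthy value (str)

str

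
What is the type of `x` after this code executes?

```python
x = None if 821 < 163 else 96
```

821 < 163 is False, so the else branch is taken

int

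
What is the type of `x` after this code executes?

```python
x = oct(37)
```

oct() returns str representation

str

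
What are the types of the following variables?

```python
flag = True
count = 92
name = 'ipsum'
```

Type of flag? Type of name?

flag is assigned the constant True, which has type bool; name is assigned a quoted string literal, so it is a str

bool, str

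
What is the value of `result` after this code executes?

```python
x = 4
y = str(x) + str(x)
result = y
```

x = 4; y = '44'; result = '44'

'44'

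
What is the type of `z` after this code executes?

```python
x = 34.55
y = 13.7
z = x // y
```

float // float = float

float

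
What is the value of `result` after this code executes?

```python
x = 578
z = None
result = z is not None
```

x = 578; z = None; result = False

False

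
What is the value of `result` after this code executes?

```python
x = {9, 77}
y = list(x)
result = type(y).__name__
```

x is set; y is list; result = 'list'

'list'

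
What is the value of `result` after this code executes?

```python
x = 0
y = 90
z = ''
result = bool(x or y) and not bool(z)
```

x = 0; y = 90; z = ''; result = True

True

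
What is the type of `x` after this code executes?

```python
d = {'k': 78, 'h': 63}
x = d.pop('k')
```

dict.pop() returns the value

int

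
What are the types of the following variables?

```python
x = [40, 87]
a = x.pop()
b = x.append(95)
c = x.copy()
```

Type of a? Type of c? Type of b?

pop() returns element; copy() returns list; append() returns None

int, list, NoneType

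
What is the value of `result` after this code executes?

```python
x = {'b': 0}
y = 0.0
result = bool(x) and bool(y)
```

x = {'b': 0}; y = 0.0; result = False

False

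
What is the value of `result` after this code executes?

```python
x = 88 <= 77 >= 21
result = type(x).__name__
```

x is bool; result = 'bool'

'bool'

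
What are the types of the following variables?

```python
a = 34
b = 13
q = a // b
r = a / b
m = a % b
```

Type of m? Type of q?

% of ints returns int; // returns int

int, int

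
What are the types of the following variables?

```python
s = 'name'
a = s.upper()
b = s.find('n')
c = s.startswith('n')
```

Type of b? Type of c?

find() returns int; startswith() returns bool

int, bool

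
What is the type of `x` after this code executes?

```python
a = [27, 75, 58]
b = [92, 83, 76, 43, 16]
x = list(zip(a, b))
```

list(zip()) returns a list of tuples

list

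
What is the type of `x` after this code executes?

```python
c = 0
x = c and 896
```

'and' returns first falsy value (0 is int)

int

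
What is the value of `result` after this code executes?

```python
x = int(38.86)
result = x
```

x = 38; result = 38

38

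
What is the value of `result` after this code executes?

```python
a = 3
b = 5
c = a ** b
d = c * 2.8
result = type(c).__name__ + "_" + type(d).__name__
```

a is int; b is int; c is int; d is float; result = 'int_float'

'int_float'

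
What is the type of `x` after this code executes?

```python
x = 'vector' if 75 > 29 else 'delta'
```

Both branches of conditional are str

str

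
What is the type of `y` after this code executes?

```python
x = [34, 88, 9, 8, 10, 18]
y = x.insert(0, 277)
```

list.insert() returns None

NoneType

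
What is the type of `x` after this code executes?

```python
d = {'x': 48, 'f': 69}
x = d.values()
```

.values() returns dict_values view

dict_values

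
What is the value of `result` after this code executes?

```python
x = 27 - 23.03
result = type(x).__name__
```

x is float; result = 'float'

'float'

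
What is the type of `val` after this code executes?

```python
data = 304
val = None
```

None has type NoneType

NoneType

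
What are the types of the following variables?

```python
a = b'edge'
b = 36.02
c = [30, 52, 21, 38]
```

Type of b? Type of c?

b is assigned a number with a decimal point, so it is a float; c is assigned a list literal (square brackets)

float, list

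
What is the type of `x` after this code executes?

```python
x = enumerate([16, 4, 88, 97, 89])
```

enumerate() returns an enumerate object

enumerate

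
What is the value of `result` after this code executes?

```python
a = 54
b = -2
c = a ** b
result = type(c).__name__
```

a is int; b is int; c is float; result = 'float'

'float'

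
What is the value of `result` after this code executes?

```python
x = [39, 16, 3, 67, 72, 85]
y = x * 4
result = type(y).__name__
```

x is list; y is list; result = 'list'

'list'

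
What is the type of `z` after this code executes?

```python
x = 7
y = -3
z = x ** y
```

int ** negative = float

float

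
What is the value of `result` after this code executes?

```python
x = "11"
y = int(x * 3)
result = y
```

x = '11'; y = 111111; result = 111111

111111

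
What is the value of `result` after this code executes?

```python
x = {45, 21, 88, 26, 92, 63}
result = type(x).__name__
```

x is set; result = 'set'

'set'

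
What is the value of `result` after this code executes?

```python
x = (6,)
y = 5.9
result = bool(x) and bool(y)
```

x = (6,); y = 5.9; result = True

True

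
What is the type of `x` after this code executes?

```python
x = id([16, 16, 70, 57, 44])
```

id() returns int

int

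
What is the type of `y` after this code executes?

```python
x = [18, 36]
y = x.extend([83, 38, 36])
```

list.extend() returns None

NoneType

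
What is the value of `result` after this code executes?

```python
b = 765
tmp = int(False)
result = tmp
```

b = 765; tmp = 0; result = 0

0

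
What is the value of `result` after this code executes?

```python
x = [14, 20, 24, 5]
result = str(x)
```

x = [14, 20, 24, 5]; result = '[14, 20, 24, 5]'

'[14, 20, 24, 5]'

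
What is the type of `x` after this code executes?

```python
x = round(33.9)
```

round() with no decimal places returns int

int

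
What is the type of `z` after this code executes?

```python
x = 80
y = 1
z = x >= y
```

Comparison returns bool

bool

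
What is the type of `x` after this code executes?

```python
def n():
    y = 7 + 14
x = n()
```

Function without return returns None

NoneType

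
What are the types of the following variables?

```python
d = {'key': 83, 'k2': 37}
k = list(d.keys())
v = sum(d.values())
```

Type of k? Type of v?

list() converts to list; sum of ints is int

list, int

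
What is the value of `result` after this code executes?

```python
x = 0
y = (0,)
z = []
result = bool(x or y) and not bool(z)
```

x = 0; y = (0,); z = []; result = True

True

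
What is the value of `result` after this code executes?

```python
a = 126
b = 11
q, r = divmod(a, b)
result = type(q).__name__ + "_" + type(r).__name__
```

a is int; b is int; q is int; r is int; result = 'int_int'

'int_int'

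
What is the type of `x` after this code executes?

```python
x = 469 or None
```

'or' returns first truthy value

int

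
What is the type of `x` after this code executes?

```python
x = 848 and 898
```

'and' with truthy values returns last operand (int)

int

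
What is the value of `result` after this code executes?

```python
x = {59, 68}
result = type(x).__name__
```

x is set; result = 'set'

'set'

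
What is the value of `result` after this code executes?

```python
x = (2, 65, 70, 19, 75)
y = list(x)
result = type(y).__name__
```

x is tuple; y is list; result = 'list'

'list'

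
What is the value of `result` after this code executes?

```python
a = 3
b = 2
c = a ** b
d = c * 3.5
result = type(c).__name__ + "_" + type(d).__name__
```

a is int; b is int; c is int; d is float; result = 'int_float'

'int_float'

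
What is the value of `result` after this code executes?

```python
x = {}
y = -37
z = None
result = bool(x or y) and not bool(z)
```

x = {}; y = -37; z = None; result = True

True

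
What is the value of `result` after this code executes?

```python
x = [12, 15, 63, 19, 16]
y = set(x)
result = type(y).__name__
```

x is list; y is set; result = 'set'

'set'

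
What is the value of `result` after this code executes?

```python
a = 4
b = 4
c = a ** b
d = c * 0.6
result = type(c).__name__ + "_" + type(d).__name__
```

a is int; b is int; c is int; d is float; result = 'int_float'

'int_float'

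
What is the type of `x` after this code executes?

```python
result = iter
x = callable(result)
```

callable() returns bool

bool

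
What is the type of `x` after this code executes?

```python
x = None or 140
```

'or' with None returns the other truthy value

int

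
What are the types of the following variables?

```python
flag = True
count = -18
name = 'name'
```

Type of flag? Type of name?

flag is assigned the constant True, which has type bool; name is assigned a quoted string literal, so it is a str

bool, str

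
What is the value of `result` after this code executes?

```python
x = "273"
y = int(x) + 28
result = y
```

x = '273'; y = 301; result = 301

301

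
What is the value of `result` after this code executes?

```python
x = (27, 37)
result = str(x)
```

x = (27, 37); result = '(27, 37)'

'(27, 37)'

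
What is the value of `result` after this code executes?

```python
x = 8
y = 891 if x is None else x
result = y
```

x = 8; y = 8; result = 8

8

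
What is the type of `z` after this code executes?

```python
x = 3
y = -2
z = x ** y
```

int ** negative = float

float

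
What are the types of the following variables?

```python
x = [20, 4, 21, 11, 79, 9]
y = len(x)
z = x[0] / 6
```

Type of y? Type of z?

len() returns int; int / int = float

int, float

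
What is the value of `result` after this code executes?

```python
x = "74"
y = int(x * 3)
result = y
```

x = '74'; y = 747474; result = 747474

747474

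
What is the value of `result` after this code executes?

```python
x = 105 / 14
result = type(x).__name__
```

x is float; result = 'float'

'float'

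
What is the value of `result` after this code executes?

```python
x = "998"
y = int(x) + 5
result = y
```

x = '998'; y = 1003; result = 1003

1003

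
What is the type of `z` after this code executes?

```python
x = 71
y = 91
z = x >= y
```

Comparison returns bool

bool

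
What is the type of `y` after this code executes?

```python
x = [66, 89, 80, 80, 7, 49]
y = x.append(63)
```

list.append() returns None (mutates in place)

NoneType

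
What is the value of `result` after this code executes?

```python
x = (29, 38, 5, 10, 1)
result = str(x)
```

x = (29, 38, 5, 10, 1); result = '(29, 38, 5, 10, 1)'

'(29, 38, 5, 10, 1)'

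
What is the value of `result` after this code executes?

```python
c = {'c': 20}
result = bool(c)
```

c = {'c': 20}; result = True

True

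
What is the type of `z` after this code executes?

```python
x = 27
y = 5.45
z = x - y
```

int - float = float

float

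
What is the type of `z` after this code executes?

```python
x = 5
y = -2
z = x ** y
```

int ** negative = float

float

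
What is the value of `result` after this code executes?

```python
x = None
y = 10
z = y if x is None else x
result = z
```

x = None; y = 10; z = 10; result = 10

10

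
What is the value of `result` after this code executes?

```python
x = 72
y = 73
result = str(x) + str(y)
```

x = 72; y = 73; result = '7273'

'7273'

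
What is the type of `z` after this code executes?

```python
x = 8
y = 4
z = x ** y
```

positive int ** positive int = int

int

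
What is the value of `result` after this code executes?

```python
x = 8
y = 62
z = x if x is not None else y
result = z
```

x = 8; y = 62; z = 8; result = 8

8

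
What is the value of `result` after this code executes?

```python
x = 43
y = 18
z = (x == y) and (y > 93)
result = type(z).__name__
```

x is int; y is int; z is bool; result = 'bool'

'bool'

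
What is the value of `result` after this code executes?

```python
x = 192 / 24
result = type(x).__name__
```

x is float; result = 'float'

'float'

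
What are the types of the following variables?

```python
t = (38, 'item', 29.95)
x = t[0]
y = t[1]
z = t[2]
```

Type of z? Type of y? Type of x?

tuple[2] is float; tuple[1] is str; tuple[0] is int

float, str, int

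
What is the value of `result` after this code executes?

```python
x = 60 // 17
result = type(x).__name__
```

x is int; result = 'int'

'int'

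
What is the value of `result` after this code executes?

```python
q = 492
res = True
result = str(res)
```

q = 492; res = True; result = 'True'

'True'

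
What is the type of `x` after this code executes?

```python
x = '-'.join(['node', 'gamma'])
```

str.join() returns str

str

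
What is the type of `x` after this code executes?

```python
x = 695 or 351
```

'or' returns first truthy value (int)

int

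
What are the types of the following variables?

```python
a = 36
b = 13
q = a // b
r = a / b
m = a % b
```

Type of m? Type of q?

% of ints returns int; // returns int

int, int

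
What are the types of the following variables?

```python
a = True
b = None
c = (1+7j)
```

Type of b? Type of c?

b is assigned None, whose type is NoneType; c is assigned (1+7j), an int plus an imaginary literal (j suffix), which evaluates to complex

NoneType, complex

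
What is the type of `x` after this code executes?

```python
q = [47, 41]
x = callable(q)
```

callable() returns bool

bool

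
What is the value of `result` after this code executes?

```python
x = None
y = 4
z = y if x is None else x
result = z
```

x = None; y = 4; z = 4; result = 4

4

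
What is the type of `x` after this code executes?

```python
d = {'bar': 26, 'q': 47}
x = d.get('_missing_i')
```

dict.get() returns None when key not found

NoneType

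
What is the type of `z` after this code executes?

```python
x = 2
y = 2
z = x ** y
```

positive int ** positive int = int

int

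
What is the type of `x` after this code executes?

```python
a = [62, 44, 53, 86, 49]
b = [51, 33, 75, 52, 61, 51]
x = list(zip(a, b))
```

list(zip()) returns a list of tuples

list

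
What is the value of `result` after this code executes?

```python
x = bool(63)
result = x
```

x = True; result = True

True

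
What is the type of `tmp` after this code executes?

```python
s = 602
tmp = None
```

None has type NoneType

NoneType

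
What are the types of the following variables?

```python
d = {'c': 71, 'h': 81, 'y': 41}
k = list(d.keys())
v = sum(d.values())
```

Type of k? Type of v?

list() converts to list; sum of ints is int

list, int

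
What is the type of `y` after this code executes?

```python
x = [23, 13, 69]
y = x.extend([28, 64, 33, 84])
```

list.extend() returns None

NoneType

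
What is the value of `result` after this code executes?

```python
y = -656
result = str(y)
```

y = -656; result = '-656'

'-656'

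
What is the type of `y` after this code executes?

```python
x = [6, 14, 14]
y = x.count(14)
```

list.count() returns int

int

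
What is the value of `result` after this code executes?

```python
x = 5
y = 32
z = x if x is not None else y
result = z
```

x = 5; y = 32; z = 5; result = 5

5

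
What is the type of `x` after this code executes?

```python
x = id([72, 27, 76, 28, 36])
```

id() returns int

int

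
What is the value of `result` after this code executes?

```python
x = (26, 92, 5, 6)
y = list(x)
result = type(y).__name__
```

x is tuple; y is list; result = 'list'

'list'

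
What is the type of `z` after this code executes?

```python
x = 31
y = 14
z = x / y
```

int / int = float

float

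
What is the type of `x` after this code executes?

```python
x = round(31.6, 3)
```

round() with decimal places returns float

float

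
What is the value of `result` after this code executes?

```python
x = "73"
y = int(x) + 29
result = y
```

x = '73'; y = 102; result = 102

102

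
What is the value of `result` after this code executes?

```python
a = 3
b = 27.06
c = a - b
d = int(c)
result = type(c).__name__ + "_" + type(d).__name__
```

a is int; b is float; c is float; d is int; result = 'float_int'

'float_int'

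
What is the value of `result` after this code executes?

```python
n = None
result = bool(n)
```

n = None; result = False

False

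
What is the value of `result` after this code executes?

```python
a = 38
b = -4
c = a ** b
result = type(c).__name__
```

a is int; b is int; c is float; result = 'float'

'float'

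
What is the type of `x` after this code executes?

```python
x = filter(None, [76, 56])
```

filter() returns a filter object

filter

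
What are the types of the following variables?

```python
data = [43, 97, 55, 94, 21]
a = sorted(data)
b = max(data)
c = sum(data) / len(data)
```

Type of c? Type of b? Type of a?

int / int = float; max of ints returns int; sorted() returns list

float, int, list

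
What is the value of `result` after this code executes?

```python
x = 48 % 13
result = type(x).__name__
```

x is int; result = 'int'

'int'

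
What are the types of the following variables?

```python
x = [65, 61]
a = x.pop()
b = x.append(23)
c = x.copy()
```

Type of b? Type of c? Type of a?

append() returns None; copy() returns list; pop() returns element

NoneType, list, int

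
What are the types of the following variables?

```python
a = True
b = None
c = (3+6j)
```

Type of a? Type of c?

a is assigned the constant True, which has type bool; c is assigned (3+6j), an int plus an imaginary literal (j suffix), which evaluates to complex

bool, complex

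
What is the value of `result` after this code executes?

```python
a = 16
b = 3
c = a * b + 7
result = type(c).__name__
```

a is int; b is int; c is int; result = 'int'

'int'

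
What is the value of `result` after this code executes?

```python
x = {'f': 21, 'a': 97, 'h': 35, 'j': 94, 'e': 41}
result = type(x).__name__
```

x is dict; result = 'dict'

'dict'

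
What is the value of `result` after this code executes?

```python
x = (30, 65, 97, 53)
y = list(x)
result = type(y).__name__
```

x is tuple; y is list; result = 'list'

'list'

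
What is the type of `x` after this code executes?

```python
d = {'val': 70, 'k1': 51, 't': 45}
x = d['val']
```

Accessing dict[str, int] with str key returns int

int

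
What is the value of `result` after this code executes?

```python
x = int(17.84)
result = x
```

x = 17; result = 17

17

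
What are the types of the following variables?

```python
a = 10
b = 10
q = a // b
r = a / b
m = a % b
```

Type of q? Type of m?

// returns int; % of ints returns int

int, int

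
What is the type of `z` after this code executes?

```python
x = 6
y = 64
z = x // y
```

int // int = int

int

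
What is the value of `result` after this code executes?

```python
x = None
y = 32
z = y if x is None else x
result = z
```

x = None; y = 32; z = 32; result = 32

32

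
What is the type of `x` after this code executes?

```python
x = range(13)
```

range() returns a range object

range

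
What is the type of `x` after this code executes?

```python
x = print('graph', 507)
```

print() returns None

NoneType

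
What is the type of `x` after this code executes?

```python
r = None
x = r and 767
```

'and' returns first falsy value (None)

NoneType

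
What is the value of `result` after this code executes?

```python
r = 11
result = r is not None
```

r = 11; result = True

True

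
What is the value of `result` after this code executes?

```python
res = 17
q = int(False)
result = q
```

res = 17; q = 0; result = 0

0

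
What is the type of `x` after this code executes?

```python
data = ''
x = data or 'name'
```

'or' returns first truthy value (str)

str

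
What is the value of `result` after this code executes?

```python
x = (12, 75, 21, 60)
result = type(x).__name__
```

x is tuple; result = 'tuple'

'tuple'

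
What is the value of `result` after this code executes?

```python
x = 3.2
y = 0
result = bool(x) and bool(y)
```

x = 3.2; y = 0; result = False

False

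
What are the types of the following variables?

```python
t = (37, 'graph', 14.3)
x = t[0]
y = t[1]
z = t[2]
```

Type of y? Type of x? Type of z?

tuple[1] is str; tuple[0] is int; tuple[2] is float

str, int, float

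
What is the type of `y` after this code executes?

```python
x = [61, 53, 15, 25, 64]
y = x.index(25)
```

list.index() returns int

int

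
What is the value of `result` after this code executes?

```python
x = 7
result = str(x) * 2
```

x = 7; result = '77'

'77'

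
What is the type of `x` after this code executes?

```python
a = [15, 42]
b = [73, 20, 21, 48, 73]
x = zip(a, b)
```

zip() returns a zip object

zip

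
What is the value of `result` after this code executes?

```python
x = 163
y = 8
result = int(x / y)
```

x = 163; y = 8; result = 20

20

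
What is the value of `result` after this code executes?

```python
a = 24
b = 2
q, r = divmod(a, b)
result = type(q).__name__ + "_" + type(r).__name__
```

a is int; b is int; q is int; r is int; result = 'int_int'

'int_int'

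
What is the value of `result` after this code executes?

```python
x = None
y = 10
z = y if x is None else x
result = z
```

x = None; y = 10; z = 10; result = 10

10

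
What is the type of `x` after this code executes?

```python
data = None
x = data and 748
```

'and' returns first falsy value (None)

NoneType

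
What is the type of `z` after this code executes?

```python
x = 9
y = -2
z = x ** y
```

int ** negative = float

float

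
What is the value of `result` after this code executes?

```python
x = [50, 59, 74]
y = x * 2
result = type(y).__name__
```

x is list; y is list; result = 'list'

'list'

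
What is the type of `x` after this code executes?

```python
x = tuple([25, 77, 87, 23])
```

tuple() constructor returns tuple

tuple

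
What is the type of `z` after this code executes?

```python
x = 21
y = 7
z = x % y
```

int % int = int

int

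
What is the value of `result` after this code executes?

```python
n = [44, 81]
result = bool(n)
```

n = [44, 81]; result = True

True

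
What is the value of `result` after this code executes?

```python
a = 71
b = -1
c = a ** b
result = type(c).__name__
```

a is int; b is int; c is float; result = 'float'

'float'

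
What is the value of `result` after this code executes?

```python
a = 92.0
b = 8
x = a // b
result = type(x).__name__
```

a is float; b is int; x is float; result = 'float'

'float'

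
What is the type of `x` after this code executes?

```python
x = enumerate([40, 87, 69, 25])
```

enumerate() returns an enumerate object

enumerate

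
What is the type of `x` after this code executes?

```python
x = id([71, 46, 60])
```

id() returns int

int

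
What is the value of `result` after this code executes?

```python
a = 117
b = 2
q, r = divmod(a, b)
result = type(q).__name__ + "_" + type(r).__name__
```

a is int; b is int; q is int; r is int; result = 'int_int'

'int_int'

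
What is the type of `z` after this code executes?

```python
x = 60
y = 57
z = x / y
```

int / int = float

float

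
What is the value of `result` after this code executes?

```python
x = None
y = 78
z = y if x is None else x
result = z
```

x = None; y = 78; z = 78; result = 78

78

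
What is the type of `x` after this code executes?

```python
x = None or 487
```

'or' with None returns the other truthy value

int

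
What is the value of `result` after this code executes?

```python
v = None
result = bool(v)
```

v = None; result = False

False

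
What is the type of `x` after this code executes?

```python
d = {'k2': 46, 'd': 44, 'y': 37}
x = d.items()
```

dict.items() returns dict_items view

dict_items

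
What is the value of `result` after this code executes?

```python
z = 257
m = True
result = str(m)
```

z = 257; m = True; result = 'True'

'True'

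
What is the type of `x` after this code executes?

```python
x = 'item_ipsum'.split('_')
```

str.split() returns list

list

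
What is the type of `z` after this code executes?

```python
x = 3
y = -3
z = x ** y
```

int ** negative = float

float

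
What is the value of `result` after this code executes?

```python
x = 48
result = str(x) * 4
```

x = 48; result = '48484848'

'48484848'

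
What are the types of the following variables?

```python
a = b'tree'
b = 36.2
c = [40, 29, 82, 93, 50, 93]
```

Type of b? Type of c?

b is assigned a number with a decimal point, so it is a float; c is assigned a list literal (square brackets)

float, list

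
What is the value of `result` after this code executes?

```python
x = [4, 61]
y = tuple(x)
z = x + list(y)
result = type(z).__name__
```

x is list; y is tuple; z is list; result = 'list'

'list'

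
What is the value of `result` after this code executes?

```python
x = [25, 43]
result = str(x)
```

x = [25, 43]; result = '[25, 43]'

'[25, 43]'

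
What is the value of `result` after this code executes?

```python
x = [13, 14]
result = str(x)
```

x = [13, 14]; result = '[13, 14]'

'[13, 14]'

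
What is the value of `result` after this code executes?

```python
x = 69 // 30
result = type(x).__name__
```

x is int; result = 'int'

'int'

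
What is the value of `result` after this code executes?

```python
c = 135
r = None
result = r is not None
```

c = 135; r = None; result = False

False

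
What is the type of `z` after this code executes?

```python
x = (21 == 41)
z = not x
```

'not' returns bool

bool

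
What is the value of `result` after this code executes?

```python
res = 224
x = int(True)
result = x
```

res = 224; x = 1; result = 1

1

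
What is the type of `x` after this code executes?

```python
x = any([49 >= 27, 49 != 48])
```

any() returns bool

bool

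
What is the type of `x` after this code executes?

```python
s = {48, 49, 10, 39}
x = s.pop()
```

Popping from set[int] returns int

int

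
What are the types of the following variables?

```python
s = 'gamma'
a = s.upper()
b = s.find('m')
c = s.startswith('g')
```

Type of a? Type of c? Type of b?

upper() returns str; startswith() returns bool; find() returns int

str, bool, int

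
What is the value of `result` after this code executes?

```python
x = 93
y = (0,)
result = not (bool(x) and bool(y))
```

x = 93; y = (0,); result = False

False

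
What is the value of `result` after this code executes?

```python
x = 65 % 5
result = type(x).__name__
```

x is int; result = 'int'

'int'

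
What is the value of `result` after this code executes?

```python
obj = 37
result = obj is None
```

obj = 37; result = False

False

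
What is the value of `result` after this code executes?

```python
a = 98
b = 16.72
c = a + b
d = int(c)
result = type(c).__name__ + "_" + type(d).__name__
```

a is int; b is float; c is float; d is int; result = 'float_int'

'float_int'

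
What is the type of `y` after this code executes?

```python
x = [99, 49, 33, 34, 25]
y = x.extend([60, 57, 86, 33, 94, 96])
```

list.extend() returns None

NoneType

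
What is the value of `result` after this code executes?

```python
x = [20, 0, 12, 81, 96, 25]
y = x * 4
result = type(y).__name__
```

x is list; y is list; result = 'list'

'list'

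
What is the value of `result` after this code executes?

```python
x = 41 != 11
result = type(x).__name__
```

x is bool; result = 'bool'

'bool'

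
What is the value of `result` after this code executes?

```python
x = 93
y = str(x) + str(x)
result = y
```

x = 93; y = '9393'; result = '9393'

'9393'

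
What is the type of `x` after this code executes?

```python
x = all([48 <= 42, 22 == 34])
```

all() returns bool

bool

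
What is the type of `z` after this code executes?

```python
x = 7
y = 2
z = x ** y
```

positive int ** positive int = int

int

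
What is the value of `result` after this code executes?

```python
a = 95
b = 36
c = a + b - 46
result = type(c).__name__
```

a is int; b is int; c is int; result = 'int'

'int'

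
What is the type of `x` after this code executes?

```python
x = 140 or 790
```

'or' returns first truthy value (int)

int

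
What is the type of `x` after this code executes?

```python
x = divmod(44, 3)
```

divmod() returns tuple of (quotient, remainder)

tuple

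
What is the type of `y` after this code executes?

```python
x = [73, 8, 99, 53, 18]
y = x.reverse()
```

list.reverse() returns None

NoneType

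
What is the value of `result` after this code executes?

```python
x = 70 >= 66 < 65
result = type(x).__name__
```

x is bool; result = 'bool'

'bool'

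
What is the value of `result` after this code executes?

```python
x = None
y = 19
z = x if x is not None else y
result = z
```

x = None; y = 19; z = 19; result = 19

19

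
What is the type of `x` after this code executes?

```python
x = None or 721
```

'or' with None returns the other truthy value

int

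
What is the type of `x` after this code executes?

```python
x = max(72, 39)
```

max() of ints returns int

int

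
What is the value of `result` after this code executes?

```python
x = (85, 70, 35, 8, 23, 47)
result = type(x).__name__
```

x is tuple; result = 'tuple'

'tuple'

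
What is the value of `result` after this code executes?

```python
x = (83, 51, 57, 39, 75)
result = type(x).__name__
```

x is tuple; result = 'tuple'

'tuple'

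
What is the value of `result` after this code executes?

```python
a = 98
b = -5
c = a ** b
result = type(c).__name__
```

a is int; b is int; c is float; result = 'float'

'float'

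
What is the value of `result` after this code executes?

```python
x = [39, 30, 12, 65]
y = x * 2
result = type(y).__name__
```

x is list; y is list; result = 'list'

'list'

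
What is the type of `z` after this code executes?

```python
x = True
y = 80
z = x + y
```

bool + int = int (bool is subclass of int)

int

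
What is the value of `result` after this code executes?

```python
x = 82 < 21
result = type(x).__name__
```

x is bool; result = 'bool'

'bool'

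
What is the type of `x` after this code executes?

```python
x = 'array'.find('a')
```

str.find() returns int index

int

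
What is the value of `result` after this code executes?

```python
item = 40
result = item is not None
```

item = 40; result = True

True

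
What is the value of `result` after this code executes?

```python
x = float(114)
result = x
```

x = 114.0; result = 114.0

114.0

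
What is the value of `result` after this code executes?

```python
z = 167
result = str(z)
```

z = 167; result = '167'

'167'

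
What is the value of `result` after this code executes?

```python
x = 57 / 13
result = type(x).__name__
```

x is float; result = 'float'

'float'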